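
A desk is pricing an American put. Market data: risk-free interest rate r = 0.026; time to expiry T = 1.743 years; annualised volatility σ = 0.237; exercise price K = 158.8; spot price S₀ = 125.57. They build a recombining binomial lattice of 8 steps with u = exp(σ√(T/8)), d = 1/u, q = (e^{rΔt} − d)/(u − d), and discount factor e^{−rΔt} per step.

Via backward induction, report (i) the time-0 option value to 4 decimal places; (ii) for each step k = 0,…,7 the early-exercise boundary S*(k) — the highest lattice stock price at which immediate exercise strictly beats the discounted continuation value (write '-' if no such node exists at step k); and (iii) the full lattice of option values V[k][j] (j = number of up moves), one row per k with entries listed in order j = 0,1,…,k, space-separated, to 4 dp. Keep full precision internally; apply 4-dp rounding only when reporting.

price = 35.5710
boundary = - 112.4196 100.6465 112.4196 100.6465 112.4196 125.5700 140.2586
tree:
35.5710
46.3804 25.0805
58.1535 34.7456 15.6237
68.6938 46.3804 23.4135 7.9495
78.1302 58.1535 33.7642 13.2466 2.7005
86.5783 68.6938 46.3804 21.4317 5.1467 0.2655
94.1418 78.1302 58.1535 33.2300 9.7829 0.5319 0.0000
100.9131 86.5783 68.6938 46.3804 18.5414 1.0655 0.0000 0.0000
106.9754 94.1418 78.1302 58.1535 33.2300 2.1345 0.0000 0.0000 0.0000

Δt=0.21788, u=1.11698, d=0.89527, q=0.49800, disc=e^(-rΔt)=0.99435
k=8 terminal: V=max(K-S,0) → 106.9754 94.1418 78.1302 58.1535 33.2300 2.1345 0.0000 0.0000 0.0000
k=7: j=0 S=57.8869 intr=100.9131 cont=100.0161 V=100.9131[EX]; j=1 S=72.2217 intr=86.5783 cont=85.6813 V=86.5783[EX]; j=2 S=90.1062 intr=68.6938 cont=67.7967 V=68.6938[EX]; j=3 S=112.4196 intr=46.3804 cont=45.4833 V=46.3804[EX]; j=4 S=140.2586 intr=18.5414 cont=17.6444 V=18.5414[EX]; j=5 S=174.9915 intr=0.0000 cont=1.0655 V=1.0655[hold]; j=6 S=218.3254 intr=0.0000 cont=0.0000 V=0.0000[hold]; j=7 S=272.3904 intr=0.0000 cont=0.0000 V=0.0000[hold]  S*(7)=140.2586
k=6: j=0 S=64.6582 intr=94.1418 cont=93.2448 V=94.1418[EX]; j=1 S=80.6698 intr=78.1302 cont=77.2332 V=78.1302[EX]; j=2 S=100.6465 intr=58.1535 cont=57.2565 V=58.1535[EX]; j=3 S=125.5700 intr=33.2300 cont=32.3330 V=33.2300[EX]; j=4 S=156.6655 intr=2.1345 cont=9.7829 V=9.7829[hold]; j=5 S=195.4612 intr=0.0000 cont=0.5319 V=0.5319[hold]; j=6 S=243.8642 intr=0.0000 cont=0.0000 V=0.0000[hold]  S*(6)=125.5700
k=5: j=0 S=72.2217 intr=86.5783 cont=85.6813 V=86.5783[EX]; j=1 S=90.1062 intr=68.6938 cont=67.7967 V=68.6938[EX]; j=2 S=112.4196 intr=46.3804 cont=45.4833 V=46.3804[EX]; j=3 S=140.2586 intr=18.5414 cont=21.4317 V=21.4317[hold]; j=4 S=174.9915 intr=0.0000 cont=5.1467 V=5.1467[hold]; j=5 S=218.3254 intr=0.0000 cont=0.2655 V=0.2655[hold]  S*(5)=112.4196
k=4: j=0 S=80.6698 intr=78.1302 cont=77.2332 V=78.1302[EX]; j=1 S=100.6465 intr=58.1535 cont=57.2565 V=58.1535[EX]; j=2 S=125.5700 intr=33.2300 cont=33.7642 V=33.7642[hold]; j=3 S=156.6655 intr=2.1345 cont=13.2466 V=13.2466[hold]; j=4 S=195.4612 intr=0.0000 cont=2.7005 V=2.7005[hold]  S*(4)=100.6465
k=3: j=0 S=90.1062 intr=68.6938 cont=67.7967 V=68.6938[EX]; j=1 S=112.4196 intr=46.3804 cont=45.7479 V=46.3804[EX]; j=2 S=140.2586 intr=18.5414 cont=23.4135 V=23.4135[hold]; j=3 S=174.9915 intr=0.0000 cont=7.9495 V=7.9495[hold]  S*(3)=112.4196
k=2: j=0 S=100.6465 intr=58.1535 cont=57.2565 V=58.1535[EX]; j=1 S=125.5700 intr=33.2300 cont=34.7456 V=34.7456[hold]; j=2 S=156.6655 intr=2.1345 cont=15.6237 V=15.6237[hold]  S*(2)=100.6465
k=1: j=0 S=112.4196 intr=46.3804 cont=46.2338 V=46.3804[EX]; j=1 S=140.2586 intr=18.5414 cont=25.0805 V=25.0805[hold]  S*(1)=112.4196
k=0: j=0 S=125.5700 intr=33.2300 cont=35.5710 V=35.5710[hold]  S*(0)=-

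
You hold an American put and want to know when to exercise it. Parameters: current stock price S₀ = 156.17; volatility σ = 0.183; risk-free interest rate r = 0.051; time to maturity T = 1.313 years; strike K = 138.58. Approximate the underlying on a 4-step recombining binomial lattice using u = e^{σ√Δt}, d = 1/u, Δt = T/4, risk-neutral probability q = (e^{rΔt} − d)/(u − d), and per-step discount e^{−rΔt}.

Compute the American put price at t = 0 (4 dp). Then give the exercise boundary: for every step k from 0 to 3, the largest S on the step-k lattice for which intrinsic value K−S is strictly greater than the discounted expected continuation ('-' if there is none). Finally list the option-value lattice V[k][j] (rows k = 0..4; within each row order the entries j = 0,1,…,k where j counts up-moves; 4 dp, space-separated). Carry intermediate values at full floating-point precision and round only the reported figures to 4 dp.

Δt=0.32825  u=1.11054  d=0.90046  q=0.55417  discount=0.98340
step 4 (expiry): payoffs max(K−S,0) = 35.9059 11.9522 0.0000 0.0000 0.0000
step 3: (k=3,j=0): S=114.0237, (K−S)⁺=24.5563, hold=22.2557 ⇒ V=24.5563 exercise | (k=3,j=1): S=140.6253, (K−S)⁺=0.0000, hold=5.2401 ⇒ V=5.2401 continue | (k=3,j=2): S=173.4330, (K−S)⁺=0.0000, hold=0.0000 ⇒ V=0.0000 continue | (k=3,j=3): S=213.8948, (K−S)⁺=0.0000, hold=0.0000 ⇒ V=0.0000 continue  boundary S*=114.0237
step 2: (k=2,j=0): S=126.6278, (K−S)⁺=11.9522, hold=13.6219 ⇒ V=13.6219 continue | (k=2,j=1): S=156.1700, (K−S)⁺=0.0000, hold=2.2974 ⇒ V=2.2974 continue | (k=2,j=2): S=192.6043, (K−S)⁺=0.0000, hold=0.0000 ⇒ V=0.0000 continue  boundary S*=-
step 1: (k=1,j=0): S=140.6253, (K−S)⁺=0.0000, hold=7.2242 ⇒ V=7.2242 continue | (k=1,j=1): S=173.4330, (K−S)⁺=0.0000, hold=1.0073 ⇒ V=1.0073 continue  boundary S*=-
step 0: (k=0,j=0): S=156.1700, (K−S)⁺=0.0000, hold=3.7162 ⇒ V=3.7162 continue  boundary S*=-

price = 3.7162
boundary = - - - 114.0237
tree:
3.7162
7.2242 1.0073
13.6219 2.2974 0.0000
24.5563 5.2401 0.0000 0.0000
35.9059 11.9522 0.0000 0.0000 0.0000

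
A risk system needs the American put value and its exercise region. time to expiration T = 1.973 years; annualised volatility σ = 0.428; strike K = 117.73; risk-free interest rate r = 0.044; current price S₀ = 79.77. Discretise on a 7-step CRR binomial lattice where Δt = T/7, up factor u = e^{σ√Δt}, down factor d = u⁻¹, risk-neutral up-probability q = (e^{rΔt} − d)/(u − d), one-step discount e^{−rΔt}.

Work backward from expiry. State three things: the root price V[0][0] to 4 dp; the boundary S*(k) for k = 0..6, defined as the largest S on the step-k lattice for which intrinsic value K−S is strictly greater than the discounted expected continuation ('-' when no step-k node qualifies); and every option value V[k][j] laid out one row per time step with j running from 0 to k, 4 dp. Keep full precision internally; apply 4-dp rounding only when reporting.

price = 42.3491
boundary = - - 50.6376 63.5560 50.6376 63.5560 79.7700
tree:
42.3491
54.2018 30.1415
67.0924 41.1413 18.5695
77.3849 54.1740 27.5747 8.9341
85.5854 67.0924 39.5381 14.8508 2.5165
92.1191 77.3849 54.1740 24.1258 4.8133 0.0000
97.3248 85.5854 67.0924 37.9600 9.2066 0.0000 0.0000
101.4723 92.1191 77.3849 54.1740 17.6096 0.0000 0.0000 0.0000

params: Δt=0.28186 u=1.25511 d=0.79674 q=0.47066 e^(-rΔt)=0.98767
t_7 payoffs: 101.4723 92.1191 77.3849 54.1740 17.6096 0.0000 0.0000 0.0000
t_6: node(6,0) S=20.4052 payoff=97.3248 vs cont=95.8737 → 97.3248 [stop]  node(6,1) S=32.1446 payoff=85.5854 vs cont=84.1344 → 85.5854 [stop]  node(6,2) S=50.6376 payoff=67.0924 vs cont=65.6413 → 67.0924 [stop]  node(6,3) S=79.7700 payoff=37.9600 vs cont=36.5090 → 37.9600 [stop]  node(6,4) S=125.6625 payoff=0.0000 vs cont=9.2066 → 9.2066 [wait]  node(6,5) S=197.9574 payoff=0.0000 vs cont=0.0000 → 0.0000 [wait]  node(6,6) S=311.8444 payoff=0.0000 vs cont=0.0000 → 0.0000 [wait]  ⇒ S*(6)=79.7700
t_5: node(5,0) S=25.6109 payoff=92.1191 vs cont=90.6681 → 92.1191 [stop]  node(5,1) S=40.3451 payoff=77.3849 vs cont=75.9339 → 77.3849 [stop]  node(5,2) S=63.5560 payoff=54.1740 vs cont=52.7230 → 54.1740 [stop]  node(5,3) S=100.1204 payoff=17.6096 vs cont=24.1258 → 24.1258 [wait]  node(5,4) S=157.7207 payoff=0.0000 vs cont=4.8133 → 4.8133 [wait]  node(5,5) S=248.4591 payoff=0.0000 vs cont=0.0000 → 0.0000 [wait]  ⇒ S*(5)=63.5560
t_4: node(4,0) S=32.1446 payoff=85.5854 vs cont=84.1344 → 85.5854 [stop]  node(4,1) S=50.6376 payoff=67.0924 vs cont=65.6413 → 67.0924 [stop]  node(4,2) S=79.7700 payoff=37.9600 vs cont=39.5381 → 39.5381 [wait]  node(4,3) S=125.6625 payoff=0.0000 vs cont=14.8508 → 14.8508 [wait]  node(4,4) S=197.9574 payoff=0.0000 vs cont=2.5165 → 2.5165 [wait]  ⇒ S*(4)=50.6376
t_3: node(3,0) S=40.3451 payoff=77.3849 vs cont=75.9339 → 77.3849 [stop]  node(3,1) S=63.5560 payoff=54.1740 vs cont=53.4566 → 54.1740 [stop]  node(3,2) S=100.1204 payoff=17.6096 vs cont=27.5747 → 27.5747 [wait]  node(3,3) S=157.7207 payoff=0.0000 vs cont=8.9341 → 8.9341 [wait]  ⇒ S*(3)=63.5560
t_2: node(2,0) S=50.6376 payoff=67.0924 vs cont=65.6413 → 67.0924 [stop]  node(2,1) S=79.7700 payoff=37.9600 vs cont=41.1413 → 41.1413 [wait]  node(2,2) S=125.6625 payoff=0.0000 vs cont=18.5695 → 18.5695 [wait]  ⇒ S*(2)=50.6376
t_1: node(1,0) S=63.5560 payoff=54.1740 vs cont=54.2018 → 54.2018 [wait]  node(1,1) S=100.1204 payoff=17.6096 vs cont=30.1415 → 30.1415 [wait]  ⇒ S*(1)=-
t_0: node(0,0) S=79.7700 payoff=37.9600 vs cont=42.3491 → 42.3491 [wait]  ⇒ S*(0)=-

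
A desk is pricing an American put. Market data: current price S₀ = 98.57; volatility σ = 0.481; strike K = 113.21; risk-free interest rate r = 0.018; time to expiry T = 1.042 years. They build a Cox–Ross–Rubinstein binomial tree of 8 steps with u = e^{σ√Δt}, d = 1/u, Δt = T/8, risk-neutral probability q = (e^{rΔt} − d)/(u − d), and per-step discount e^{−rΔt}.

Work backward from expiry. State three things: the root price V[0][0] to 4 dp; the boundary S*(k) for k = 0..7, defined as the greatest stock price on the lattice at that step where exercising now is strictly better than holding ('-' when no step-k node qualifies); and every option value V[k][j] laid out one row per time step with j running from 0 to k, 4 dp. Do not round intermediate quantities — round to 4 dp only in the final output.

price = 28.0473
boundary = - - - - 49.2245 58.5561 69.6567 82.8617
tree:
28.0473
36.1527 18.8051
45.2175 25.8406 10.7547
54.7263 34.4374 16.0182 4.7152
63.9855 44.2834 23.2123 7.7701 1.2021
71.8300 54.6539 32.5008 12.5756 2.2457 0.0000
78.4244 63.9855 43.5533 19.8690 4.1951 0.0000 0.0000
83.9679 71.8300 54.6539 30.3483 7.8369 0.0000 0.0000 0.0000
88.6279 78.4244 63.9855 43.5533 14.6400 0.0000 0.0000 0.0000 0.0000

Δt=0.13025, u=1.18957, d=0.84064, q=0.46344, disc=e^(-rΔt)=0.99766
k=8 terminal: V=max(K-S,0) → 88.6279 78.4244 63.9855 43.5533 14.6400 0.0000 0.0000 0.0000 0.0000
k=7: j=0 S=29.2421 intr=83.9679 cont=83.7027 V=83.9679[EX]; j=1 S=41.3800 intr=71.8300 cont=71.5649 V=71.8300[EX]; j=2 S=58.5561 intr=54.6539 cont=54.3888 V=54.6539[EX]; j=3 S=82.8617 intr=30.3483 cont=30.0832 V=30.3483[EX]; j=4 S=117.2561 intr=0.0000 cont=7.8369 V=7.8369[hold]; j=5 S=165.9270 intr=0.0000 cont=0.0000 V=0.0000[hold]; j=6 S=234.8003 intr=0.0000 cont=0.0000 V=0.0000[hold]; j=7 S=332.2617 intr=0.0000 cont=0.0000 V=0.0000[hold]  S*(7)=82.8617
k=6: j=0 S=34.7856 intr=78.4244 cont=78.1592 V=78.4244[EX]; j=1 S=49.2245 intr=63.9855 cont=63.7204 V=63.9855[EX]; j=2 S=69.6567 intr=43.5533 cont=43.2881 V=43.5533[EX]; j=3 S=98.5700 intr=14.6400 cont=19.8690 V=19.8690[hold]; j=4 S=139.4846 intr=0.0000 cont=4.1951 V=4.1951[hold]; j=5 S=197.3822 intr=0.0000 cont=0.0000 V=0.0000[hold]; j=6 S=279.3119 intr=0.0000 cont=0.0000 V=0.0000[hold]  S*(6)=69.6567
k=5: j=0 S=41.3800 intr=71.8300 cont=71.5649 V=71.8300[EX]; j=1 S=58.5561 intr=54.6539 cont=54.3888 V=54.6539[EX]; j=2 S=82.8617 intr=30.3483 cont=32.5008 V=32.5008[hold]; j=3 S=117.2561 intr=0.0000 cont=12.5756 V=12.5756[hold]; j=4 S=165.9270 intr=0.0000 cont=2.2457 V=2.2457[hold]; j=5 S=234.8003 intr=0.0000 cont=0.0000 V=0.0000[hold]  S*(5)=58.5561
k=4: j=0 S=49.2245 intr=63.9855 cont=63.7204 V=63.9855[EX]; j=1 S=69.6567 intr=43.5533 cont=44.2834 V=44.2834[hold]; j=2 S=98.5700 intr=14.6400 cont=23.2123 V=23.2123[hold]; j=3 S=139.4846 intr=0.0000 cont=7.7701 V=7.7701[hold]; j=4 S=197.3822 intr=0.0000 cont=1.2021 V=1.2021[hold]  S*(4)=49.2245
k=3: j=0 S=58.5561 intr=54.6539 cont=54.7263 V=54.7263[hold]; j=1 S=82.8617 intr=30.3483 cont=34.4374 V=34.4374[hold]; j=2 S=117.2561 intr=0.0000 cont=16.0182 V=16.0182[hold]; j=3 S=165.9270 intr=0.0000 cont=4.7152 V=4.7152[hold]  S*(3)=-
k=2: j=0 S=69.6567 intr=43.5533 cont=45.2175 V=45.2175[hold]; j=1 S=98.5700 intr=14.6400 cont=25.8406 V=25.8406[hold]; j=2 S=139.4846 intr=0.0000 cont=10.7547 V=10.7547[hold]  S*(2)=-
k=1: j=0 S=82.8617 intr=30.3483 cont=36.1527 V=36.1527[hold]; j=1 S=117.2561 intr=0.0000 cont=18.8051 V=18.8051[hold]  S*(1)=-
k=0: j=0 S=98.5700 intr=14.6400 cont=28.0473 V=28.0473[hold]  S*(0)=-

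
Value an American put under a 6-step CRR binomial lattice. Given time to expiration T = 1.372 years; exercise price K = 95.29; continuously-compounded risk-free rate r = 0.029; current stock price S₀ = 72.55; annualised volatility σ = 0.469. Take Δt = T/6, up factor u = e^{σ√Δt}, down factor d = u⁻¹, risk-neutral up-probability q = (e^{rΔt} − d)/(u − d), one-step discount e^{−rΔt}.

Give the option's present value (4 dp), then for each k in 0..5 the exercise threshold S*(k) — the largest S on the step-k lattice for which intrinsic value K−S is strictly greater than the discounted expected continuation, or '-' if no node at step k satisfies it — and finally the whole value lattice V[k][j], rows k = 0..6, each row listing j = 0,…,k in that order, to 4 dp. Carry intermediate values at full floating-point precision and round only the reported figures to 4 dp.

price = 30.1149
boundary = - - 46.3274 37.0201 46.3274 57.9746
tree:
30.1149
39.1174 19.9355
48.9626 28.0746 10.6265
58.2699 38.0035 16.7732 3.5322
65.7073 48.9626 25.6310 6.5709 0.0000
71.6505 58.2699 37.3154 12.2238 0.0000 0.0000
76.3997 65.7073 48.9626 22.7400 0.0000 0.0000 0.0000

params: Δt=0.22867 u=1.25141 d=0.79910 q=0.45888 e^(-rΔt)=0.99339
t_6 payoffs: 76.3997 65.7073 48.9626 22.7400 0.0000 0.0000 0.0000
t_5: node(5,0) S=23.6395 payoff=71.6505 vs cont=71.0207 → 71.6505 [stop]  node(5,1) S=37.0201 payoff=58.2699 vs cont=57.6401 → 58.2699 [stop]  node(5,2) S=57.9746 payoff=37.3154 vs cont=36.6856 → 37.3154 [stop]  node(5,3) S=90.7899 payoff=4.5001 vs cont=12.2238 → 12.2238 [wait]  node(5,4) S=142.1796 payoff=0.0000 vs cont=0.0000 → 0.0000 [wait]  node(5,5) S=222.6573 payoff=0.0000 vs cont=0.0000 → 0.0000 [wait]  ⇒ S*(5)=57.9746
t_4: node(4,0) S=29.5827 payoff=65.7073 vs cont=65.0775 → 65.7073 [stop]  node(4,1) S=46.3274 payoff=48.9626 vs cont=48.3328 → 48.9626 [stop]  node(4,2) S=72.5500 payoff=22.7400 vs cont=25.6310 → 25.6310 [wait]  node(4,3) S=113.6154 payoff=0.0000 vs cont=6.5709 → 6.5709 [wait]  node(4,4) S=177.9250 payoff=0.0000 vs cont=0.0000 → 0.0000 [wait]  ⇒ S*(4)=46.3274
t_3: node(3,0) S=37.0201 payoff=58.2699 vs cont=57.6401 → 58.2699 [stop]  node(3,1) S=57.9746 payoff=37.3154 vs cont=38.0035 → 38.0035 [wait]  node(3,2) S=90.7899 payoff=4.5001 vs cont=16.7732 → 16.7732 [wait]  node(3,3) S=142.1796 payoff=0.0000 vs cont=3.5322 → 3.5322 [wait]  ⇒ S*(3)=37.0201
t_2: node(2,0) S=46.3274 payoff=48.9626 vs cont=48.6465 → 48.9626 [stop]  node(2,1) S=72.5500 payoff=22.7400 vs cont=28.0746 → 28.0746 [wait]  node(2,2) S=113.6154 payoff=0.0000 vs cont=10.6265 → 10.6265 [wait]  ⇒ S*(2)=46.3274
t_1: node(1,0) S=57.9746 payoff=37.3154 vs cont=39.1174 → 39.1174 [wait]  node(1,1) S=90.7899 payoff=4.5001 vs cont=19.9355 → 19.9355 [wait]  ⇒ S*(1)=-
t_0: node(0,0) S=72.5500 payoff=22.7400 vs cont=30.1149 → 30.1149 [wait]  ⇒ S*(0)=-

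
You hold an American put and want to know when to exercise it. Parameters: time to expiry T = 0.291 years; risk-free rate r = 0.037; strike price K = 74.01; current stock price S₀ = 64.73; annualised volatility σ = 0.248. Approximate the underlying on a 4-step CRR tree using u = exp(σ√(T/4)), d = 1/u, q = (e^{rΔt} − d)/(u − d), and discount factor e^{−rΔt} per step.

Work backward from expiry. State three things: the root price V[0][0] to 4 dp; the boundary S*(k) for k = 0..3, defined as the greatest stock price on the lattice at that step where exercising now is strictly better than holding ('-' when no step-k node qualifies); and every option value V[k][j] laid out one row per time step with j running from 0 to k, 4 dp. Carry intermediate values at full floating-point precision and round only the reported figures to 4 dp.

params: Δt=0.07275 u=1.06918 d=0.93530 q=0.50342 e^(-rΔt)=0.99731
t_4 payoffs: 24.4759 17.3855 9.2800 0.0143 0.0000
t_3: node(3,0) S=52.9608 payoff=21.0492 vs cont=20.8503 → 21.0492 [stop]  node(3,1) S=60.5418 payoff=13.4682 vs cont=13.2693 → 13.4682 [stop]  node(3,2) S=69.2080 payoff=4.8020 vs cont=4.6031 → 4.8020 [stop]  node(3,3) S=79.1146 payoff=0.0000 vs cont=0.0071 → 0.0071 [wait]  ⇒ S*(3)=69.2080
t_2: node(2,0) S=56.6245 payoff=17.3855 vs cont=17.1865 → 17.3855 [stop]  node(2,1) S=64.7300 payoff=9.2800 vs cont=9.0811 → 9.2800 [stop]  node(2,2) S=73.9957 payoff=0.0143 vs cont=2.3818 → 2.3818 [wait]  ⇒ S*(2)=64.7300
t_1: node(1,0) S=60.5418 payoff=13.4682 vs cont=13.2693 → 13.4682 [stop]  node(1,1) S=69.2080 payoff=4.8020 vs cont=5.7917 → 5.7917 [wait]  ⇒ S*(1)=60.5418
t_0: node(0,0) S=64.7300 payoff=9.2800 vs cont=9.5779 → 9.5779 [wait]  ⇒ S*(0)=-

price = 9.5779
boundary = - 60.5418 64.7300 69.2080
tree:
9.5779
13.4682 5.7917
17.3855 9.2800 2.3818
21.0492 13.4682 4.8020 0.0071
24.4759 17.3855 9.2800 0.0143 0.0000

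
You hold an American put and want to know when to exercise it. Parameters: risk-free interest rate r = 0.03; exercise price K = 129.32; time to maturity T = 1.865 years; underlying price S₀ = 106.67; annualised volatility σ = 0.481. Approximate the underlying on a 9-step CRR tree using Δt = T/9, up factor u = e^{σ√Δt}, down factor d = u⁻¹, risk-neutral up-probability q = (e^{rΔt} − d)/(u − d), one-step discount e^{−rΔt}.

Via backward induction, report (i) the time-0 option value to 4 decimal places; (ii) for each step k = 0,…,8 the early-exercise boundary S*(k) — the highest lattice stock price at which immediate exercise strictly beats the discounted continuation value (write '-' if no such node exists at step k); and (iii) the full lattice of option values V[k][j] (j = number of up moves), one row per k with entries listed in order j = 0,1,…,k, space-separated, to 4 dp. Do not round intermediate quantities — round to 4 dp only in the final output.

Δt=0.20722, u=1.24478, d=0.80335, q=0.45960, disc=e^(-rΔt)=0.99380
k=9 terminal: V=max(K-S,0) → 114.4536 106.2848 93.6274 74.0151 43.6262 0.0000 0.0000 0.0000 0.0000 0.0000
k=8: j=0 S=18.5055 intr=110.8145 cont=110.0131 V=110.8145[EX]; j=1 S=28.6738 intr=100.6462 cont=99.8447 V=100.6462[EX]; j=2 S=44.4295 intr=84.8905 cont=84.0891 V=84.8905[EX]; j=3 S=68.8425 intr=60.4775 cont=59.6760 V=60.4775[EX]; j=4 S=106.6700 intr=22.6500 cont=23.4293 V=23.4293[hold]; j=5 S=165.2829 intr=0.0000 cont=0.0000 V=0.0000[hold]; j=6 S=256.1023 intr=0.0000 cont=0.0000 V=0.0000[hold]; j=7 S=396.8250 intr=0.0000 cont=0.0000 V=0.0000[hold]; j=8 S=614.8718 intr=0.0000 cont=0.0000 V=0.0000[hold]  S*(8)=68.8425
k=7: j=0 S=23.0352 intr=106.2848 cont=105.4833 V=106.2848[EX]; j=1 S=35.6926 intr=93.6274 cont=92.8259 V=93.6274[EX]; j=2 S=55.3049 intr=74.0151 cont=73.2136 V=74.0151[EX]; j=3 S=85.6938 intr=43.6262 cont=43.1807 V=43.6262[EX]; j=4 S=132.7807 intr=0.0000 cont=12.5826 V=12.5826[hold]; j=5 S=205.7409 intr=0.0000 cont=0.0000 V=0.0000[hold]; j=6 S=318.7911 intr=0.0000 cont=0.0000 V=0.0000[hold]; j=7 S=493.9600 intr=0.0000 cont=0.0000 V=0.0000[hold]  S*(7)=85.6938
k=6: j=0 S=28.6738 intr=100.6462 cont=99.8447 V=100.6462[EX]; j=1 S=44.4295 intr=84.8905 cont=84.0891 V=84.8905[EX]; j=2 S=68.8425 intr=60.4775 cont=59.6760 V=60.4775[EX]; j=3 S=106.6700 intr=22.6500 cont=29.1765 V=29.1765[hold]; j=4 S=165.2829 intr=0.0000 cont=6.7574 V=6.7574[hold]; j=5 S=256.1023 intr=0.0000 cont=0.0000 V=0.0000[hold]; j=6 S=396.8250 intr=0.0000 cont=0.0000 V=0.0000[hold]  S*(6)=68.8425
k=5: j=0 S=35.6926 intr=93.6274 cont=92.8259 V=93.6274[EX]; j=1 S=55.3049 intr=74.0151 cont=73.2136 V=74.0151[EX]; j=2 S=85.6938 intr=43.6262 cont=45.8057 V=45.8057[hold]; j=3 S=132.7807 intr=0.0000 cont=18.7556 V=18.7556[hold]; j=4 S=205.7409 intr=0.0000 cont=3.6291 V=3.6291[hold]; j=5 S=318.7911 intr=0.0000 cont=0.0000 V=0.0000[hold]  S*(5)=55.3049
k=4: j=0 S=44.4295 intr=84.8905 cont=84.0891 V=84.8905[EX]; j=1 S=68.8425 intr=60.4775 cont=60.6716 V=60.6716[hold]; j=2 S=106.6700 intr=22.6500 cont=33.1665 V=33.1665[hold]; j=3 S=165.2829 intr=0.0000 cont=11.7302 V=11.7302[hold]; j=4 S=256.1023 intr=0.0000 cont=1.9490 V=1.9490[hold]  S*(4)=44.4295
k=3: j=0 S=55.3049 intr=74.0151 cont=73.3023 V=74.0151[EX]; j=1 S=85.6938 intr=43.6262 cont=47.7325 V=47.7325[hold]; j=2 S=132.7807 intr=0.0000 cont=23.1698 V=23.1698[hold]; j=3 S=205.7409 intr=0.0000 cont=7.1899 V=7.1899[hold]  S*(3)=55.3049
k=2: j=0 S=68.8425 intr=60.4775 cont=61.5516 V=61.5516[hold]; j=1 S=106.6700 intr=22.6500 cont=36.2175 V=36.2175[hold]; j=2 S=165.2829 intr=0.0000 cont=15.7273 V=15.7273[hold]  S*(2)=-
k=1: j=0 S=85.6938 intr=43.6262 cont=49.5986 V=49.5986[hold]; j=1 S=132.7807 intr=0.0000 cont=26.6340 V=26.6340[hold]  S*(1)=-
k=0: j=0 S=106.6700 intr=22.6500 cont=38.8020 V=38.8020[hold]  S*(0)=-

price = 38.8020
boundary = - - - 55.3049 44.4295 55.3049 68.8425 85.6938 68.8425
tree:
38.8020
49.5986 26.6340
61.5516 36.2175 15.7273
74.0151 47.7325 23.1698 7.1899
84.8905 60.6716 33.1665 11.7302 1.9490
93.6274 74.0151 45.8057 18.7556 3.6291 0.0000
100.6462 84.8905 60.4775 29.1765 6.7574 0.0000 0.0000
106.2848 93.6274 74.0151 43.6262 12.5826 0.0000 0.0000 0.0000
110.8145 100.6462 84.8905 60.4775 23.4293 0.0000 0.0000 0.0000 0.0000
114.4536 106.2848 93.6274 74.0151 43.6262 0.0000 0.0000 0.0000 0.0000 0.0000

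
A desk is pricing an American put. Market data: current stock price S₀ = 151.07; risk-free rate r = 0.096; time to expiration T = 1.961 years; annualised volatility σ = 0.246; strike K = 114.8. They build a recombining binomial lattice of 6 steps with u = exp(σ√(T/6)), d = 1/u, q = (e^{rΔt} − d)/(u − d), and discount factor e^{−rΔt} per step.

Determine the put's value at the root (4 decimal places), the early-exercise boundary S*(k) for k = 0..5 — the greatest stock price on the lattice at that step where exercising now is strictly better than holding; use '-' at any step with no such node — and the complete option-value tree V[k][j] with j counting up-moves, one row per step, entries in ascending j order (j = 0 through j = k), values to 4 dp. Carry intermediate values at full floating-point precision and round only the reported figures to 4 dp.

Δt=0.32683  u=1.15101  d=0.86881  q=0.57784  discount=0.96911
step 6 (expiry): payoffs max(K−S,0) = 49.8301 28.7269 0.7690 0.0000 0.0000 0.0000 0.0000
step 5: (k=5,j=0): S=74.7807, (K−S)⁺=40.0193, hold=36.4732 ⇒ V=40.0193 exercise | (k=5,j=1): S=99.0707, (K−S)⁺=15.7293, hold=12.1833 ⇒ V=15.7293 exercise | (k=5,j=2): S=131.2504, (K−S)⁺=0.0000, hold=0.3146 ⇒ V=0.3146 continue | (k=5,j=3): S=173.8825, (K−S)⁺=0.0000, hold=0.0000 ⇒ V=0.0000 continue | (k=5,j=4): S=230.3622, (K−S)⁺=0.0000, hold=0.0000 ⇒ V=0.0000 continue | (k=5,j=5): S=305.1874, (K−S)⁺=0.0000, hold=0.0000 ⇒ V=0.0000 continue  boundary S*=99.0707
step 4: (k=4,j=0): S=86.0731, (K−S)⁺=28.7269, hold=25.1809 ⇒ V=28.7269 exercise | (k=4,j=1): S=114.0310, (K−S)⁺=0.7690, hold=6.6113 ⇒ V=6.6113 continue | (k=4,j=2): S=151.0700, (K−S)⁺=0.0000, hold=0.1287 ⇒ V=0.1287 continue | (k=4,j=3): S=200.1399, (K−S)⁺=0.0000, hold=0.0000 ⇒ V=0.0000 continue | (k=4,j=4): S=265.1484, (K−S)⁺=0.0000, hold=0.0000 ⇒ V=0.0000 continue  boundary S*=86.0731
step 3: (k=3,j=0): S=99.0707, (K−S)⁺=15.7293, hold=15.4549 ⇒ V=15.7293 exercise | (k=3,j=1): S=131.2504, (K−S)⁺=0.0000, hold=2.7769 ⇒ V=2.7769 continue | (k=3,j=2): S=173.8825, (K−S)⁺=0.0000, hold=0.0527 ⇒ V=0.0527 continue | (k=3,j=3): S=230.3622, (K−S)⁺=0.0000, hold=0.0000 ⇒ V=0.0000 continue  boundary S*=99.0707
step 2: (k=2,j=0): S=114.0310, (K−S)⁺=0.7690, hold=7.9901 ⇒ V=7.9901 continue | (k=2,j=1): S=151.0700, (K−S)⁺=0.0000, hold=1.1655 ⇒ V=1.1655 continue | (k=2,j=2): S=200.1399, (K−S)⁺=0.0000, hold=0.0215 ⇒ V=0.0215 continue  boundary S*=-
step 1: (k=1,j=0): S=131.2504, (K−S)⁺=0.0000, hold=3.9216 ⇒ V=3.9216 continue | (k=1,j=1): S=173.8825, (K−S)⁺=0.0000, hold=0.4889 ⇒ V=0.4889 continue  boundary S*=-
step 0: (k=0,j=0): S=151.0700, (K−S)⁺=0.0000, hold=1.8782 ⇒ V=1.8782 continue  boundary S*=-

price = 1.8782
boundary = - - - 99.0707 86.0731 99.0707
tree:
1.8782
3.9216 0.4889
7.9901 1.1655 0.0215
15.7293 2.7769 0.0527 0.0000
28.7269 6.6113 0.1287 0.0000 0.0000
40.0193 15.7293 0.3146 0.0000 0.0000 0.0000
49.8301 28.7269 0.7690 0.0000 0.0000 0.0000 0.0000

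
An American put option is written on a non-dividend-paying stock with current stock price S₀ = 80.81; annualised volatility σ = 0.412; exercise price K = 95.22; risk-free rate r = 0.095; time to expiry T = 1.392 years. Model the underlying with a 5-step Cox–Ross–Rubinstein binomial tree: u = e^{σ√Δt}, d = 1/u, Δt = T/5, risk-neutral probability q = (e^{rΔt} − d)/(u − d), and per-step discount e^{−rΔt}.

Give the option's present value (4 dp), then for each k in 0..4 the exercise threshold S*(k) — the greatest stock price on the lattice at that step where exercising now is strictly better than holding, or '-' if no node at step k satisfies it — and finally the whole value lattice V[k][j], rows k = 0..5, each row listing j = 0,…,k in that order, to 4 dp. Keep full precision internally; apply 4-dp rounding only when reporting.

Δt=0.27840  u=1.24282  d=0.80462  q=0.50703  discount=0.97390
step 5 (expiry): payoffs max(K−S,0) = 67.9668 53.1244 30.1987 0.0000 0.0000 0.0000
step 4: (k=4,j=0): S=33.8709, (K−S)⁺=61.3491, hold=58.8637 ⇒ V=61.3491 exercise | (k=4,j=1): S=52.3174, (K−S)⁺=42.9026, hold=40.4173 ⇒ V=42.9026 exercise | (k=4,j=2): S=80.8100, (K−S)⁺=14.4100, hold=14.4986 ⇒ V=14.4986 continue | (k=4,j=3): S=124.8200, (K−S)⁺=0.0000, hold=0.0000 ⇒ V=0.0000 continue | (k=4,j=4): S=192.7984, (K−S)⁺=0.0000, hold=0.0000 ⇒ V=0.0000 continue  boundary S*=52.3174
step 3: (k=3,j=0): S=42.0956, (K−S)⁺=53.1244, hold=50.6391 ⇒ V=53.1244 exercise | (k=3,j=1): S=65.0213, (K−S)⁺=30.1987, hold=27.7571 ⇒ V=30.1987 exercise | (k=3,j=2): S=100.4326, (K−S)⁺=0.0000, hold=6.9608 ⇒ V=6.9608 continue | (k=3,j=3): S=155.1293, (K−S)⁺=0.0000, hold=0.0000 ⇒ V=0.0000 continue  boundary S*=65.0213
step 2: (k=2,j=0): S=52.3174, (K−S)⁺=42.9026, hold=40.4173 ⇒ V=42.9026 exercise | (k=2,j=1): S=80.8100, (K−S)⁺=14.4100, hold=17.9358 ⇒ V=17.9358 continue | (k=2,j=2): S=124.8200, (K−S)⁺=0.0000, hold=3.3419 ⇒ V=3.3419 continue  boundary S*=52.3174
step 1: (k=1,j=0): S=65.0213, (K−S)⁺=30.1987, hold=29.4544 ⇒ V=30.1987 exercise | (k=1,j=1): S=100.4326, (K−S)⁺=0.0000, hold=10.2613 ⇒ V=10.2613 continue  boundary S*=65.0213
step 0: (k=0,j=0): S=80.8100, (K−S)⁺=14.4100, hold=19.5655 ⇒ V=19.5655 continue  boundary S*=-

price = 19.5655
boundary = - 65.0213 52.3174 65.0213 52.3174
tree:
19.5655
30.1987 10.2613
42.9026 17.9358 3.3419
53.1244 30.1987 6.9608 0.0000
61.3491 42.9026 14.4986 0.0000 0.0000
67.9668 53.1244 30.1987 0.0000 0.0000 0.0000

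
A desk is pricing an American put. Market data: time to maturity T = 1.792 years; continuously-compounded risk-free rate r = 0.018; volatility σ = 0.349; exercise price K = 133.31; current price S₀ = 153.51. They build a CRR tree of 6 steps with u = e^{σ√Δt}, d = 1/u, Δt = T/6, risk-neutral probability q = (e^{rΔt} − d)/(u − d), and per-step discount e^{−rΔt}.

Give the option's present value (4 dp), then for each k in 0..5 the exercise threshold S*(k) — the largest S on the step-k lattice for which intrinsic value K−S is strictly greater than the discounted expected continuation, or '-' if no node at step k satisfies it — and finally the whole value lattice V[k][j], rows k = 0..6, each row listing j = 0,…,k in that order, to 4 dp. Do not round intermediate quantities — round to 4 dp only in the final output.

price = 16.6257
boundary = - - - - 71.5822 86.6239
tree:
16.6257
24.4303 7.8927
34.7601 12.8995 2.2582
47.5038 20.5882 4.2557 0.0000
61.7278 31.7863 8.0201 0.0000 0.0000
74.1577 46.6861 15.1143 0.0000 0.0000 0.0000
84.4291 61.7278 28.4836 0.0000 0.0000 0.0000 0.0000

Δt=0.29867  u=1.21013  d=0.82636  q=0.46651  discount=0.99464
step 6 (expiry): payoffs max(K−S,0) = 84.4291 61.7278 28.4836 0.0000 0.0000 0.0000 0.0000
step 5: (k=5,j=0): S=59.1523, (K−S)⁺=74.1577, hold=73.4429 ⇒ V=74.1577 exercise | (k=5,j=1): S=86.6239, (K−S)⁺=46.6861, hold=45.9713 ⇒ V=46.6861 exercise | (k=5,j=2): S=126.8539, (K−S)⁺=6.4561, hold=15.1143 ⇒ V=15.1143 continue | (k=5,j=3): S=185.7674, (K−S)⁺=0.0000, hold=0.0000 ⇒ V=0.0000 continue | (k=5,j=4): S=272.0417, (K−S)⁺=0.0000, hold=0.0000 ⇒ V=0.0000 continue | (k=5,j=5): S=398.3836, (K−S)⁺=0.0000, hold=0.0000 ⇒ V=0.0000 continue  boundary S*=86.6239
step 4: (k=4,j=0): S=71.5822, (K−S)⁺=61.7278, hold=61.0131 ⇒ V=61.7278 exercise | (k=4,j=1): S=104.8264, (K−S)⁺=28.4836, hold=31.7863 ⇒ V=31.7863 continue | (k=4,j=2): S=153.5100, (K−S)⁺=0.0000, hold=8.0201 ⇒ V=8.0201 continue | (k=4,j=3): S=224.8032, (K−S)⁺=0.0000, hold=0.0000 ⇒ V=0.0000 continue | (k=4,j=4): S=329.2065, (K−S)⁺=0.0000, hold=0.0000 ⇒ V=0.0000 continue  boundary S*=71.5822
step 3: (k=3,j=0): S=86.6239, (K−S)⁺=46.6861, hold=47.5038 ⇒ V=47.5038 continue | (k=3,j=1): S=126.8539, (K−S)⁺=6.4561, hold=20.5882 ⇒ V=20.5882 continue | (k=3,j=2): S=185.7674, (K−S)⁺=0.0000, hold=4.2557 ⇒ V=4.2557 continue | (k=3,j=3): S=272.0417, (K−S)⁺=0.0000, hold=0.0000 ⇒ V=0.0000 continue  boundary S*=-
step 2: (k=2,j=0): S=104.8264, (K−S)⁺=28.4836, hold=34.7601 ⇒ V=34.7601 continue | (k=2,j=1): S=153.5100, (K−S)⁺=0.0000, hold=12.8995 ⇒ V=12.8995 continue | (k=2,j=2): S=224.8032, (K−S)⁺=0.0000, hold=2.2582 ⇒ V=2.2582 continue  boundary S*=-
step 1: (k=1,j=0): S=126.8539, (K−S)⁺=6.4561, hold=24.4303 ⇒ V=24.4303 continue | (k=1,j=1): S=185.7674, (K−S)⁺=0.0000, hold=7.8927 ⇒ V=7.8927 continue  boundary S*=-
step 0: (k=0,j=0): S=153.5100, (K−S)⁺=0.0000, hold=16.6257 ⇒ V=16.6257 continue  boundary S*=-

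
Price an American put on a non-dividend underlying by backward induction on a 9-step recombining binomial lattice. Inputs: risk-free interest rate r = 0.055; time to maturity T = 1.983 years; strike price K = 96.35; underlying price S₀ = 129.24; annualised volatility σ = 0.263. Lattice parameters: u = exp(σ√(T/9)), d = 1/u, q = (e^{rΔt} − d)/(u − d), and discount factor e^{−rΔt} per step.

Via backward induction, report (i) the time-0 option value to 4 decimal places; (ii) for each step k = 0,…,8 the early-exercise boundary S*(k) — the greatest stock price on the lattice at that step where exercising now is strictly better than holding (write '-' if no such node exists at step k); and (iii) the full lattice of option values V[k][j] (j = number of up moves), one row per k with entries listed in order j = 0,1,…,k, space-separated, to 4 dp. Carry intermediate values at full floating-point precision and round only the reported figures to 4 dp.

Δt=0.22033  u=1.13139  d=0.88386  q=0.51843  discount=0.98795
step 9 (expiry): payoffs max(K−S,0) = 53.8030 41.8875 26.6351 7.1111 0.0000 0.0000 0.0000 0.0000 0.0000 0.0000
step 8: (k=8,j=0): S=48.1374, (K−S)⁺=48.2126, hold=47.0520 ⇒ V=48.2126 exercise | (k=8,j=1): S=61.6186, (K−S)⁺=34.7314, hold=33.5709 ⇒ V=34.7314 exercise | (k=8,j=2): S=78.8751, (K−S)⁺=17.4749, hold=16.3143 ⇒ V=17.4749 exercise | (k=8,j=3): S=100.9644, (K−S)⁺=0.0000, hold=3.3832 ⇒ V=3.3832 continue | (k=8,j=4): S=129.2400, (K−S)⁺=0.0000, hold=0.0000 ⇒ V=0.0000 continue | (k=8,j=5): S=165.4343, (K−S)⁺=0.0000, hold=0.0000 ⇒ V=0.0000 continue | (k=8,j=6): S=211.7649, (K−S)⁺=0.0000, hold=0.0000 ⇒ V=0.0000 continue | (k=8,j=7): S=271.0706, (K−S)⁺=0.0000, hold=0.0000 ⇒ V=0.0000 continue | (k=8,j=8): S=346.9851, (K−S)⁺=0.0000, hold=0.0000 ⇒ V=0.0000 continue  boundary S*=78.8751
step 7: (k=7,j=0): S=54.4625, (K−S)⁺=41.8875, hold=40.7270 ⇒ V=41.8875 exercise | (k=7,j=1): S=69.7149, (K−S)⁺=26.6351, hold=25.4745 ⇒ V=26.6351 exercise | (k=7,j=2): S=89.2389, (K−S)⁺=7.1111, hold=10.0468 ⇒ V=10.0468 continue | (k=7,j=3): S=114.2307, (K−S)⁺=0.0000, hold=1.6096 ⇒ V=1.6096 continue | (k=7,j=4): S=146.2215, (K−S)⁺=0.0000, hold=0.0000 ⇒ V=0.0000 continue | (k=7,j=5): S=187.1715, (K−S)⁺=0.0000, hold=0.0000 ⇒ V=0.0000 continue | (k=7,j=6): S=239.5897, (K−S)⁺=0.0000, hold=0.0000 ⇒ V=0.0000 continue | (k=7,j=7): S=306.6879, (K−S)⁺=0.0000, hold=0.0000 ⇒ V=0.0000 continue  boundary S*=69.7149
step 6: (k=6,j=0): S=61.6186, (K−S)⁺=34.7314, hold=33.5709 ⇒ V=34.7314 exercise | (k=6,j=1): S=78.8751, (K−S)⁺=17.4749, hold=17.8180 ⇒ V=17.8180 continue | (k=6,j=2): S=100.9644, (K−S)⁺=0.0000, hold=5.6044 ⇒ V=5.6044 continue | (k=6,j=3): S=129.2400, (K−S)⁺=0.0000, hold=0.7658 ⇒ V=0.7658 continue | (k=6,j=4): S=165.4343, (K−S)⁺=0.0000, hold=0.0000 ⇒ V=0.0000 continue | (k=6,j=5): S=211.7649, (K−S)⁺=0.0000, hold=0.0000 ⇒ V=0.0000 continue | (k=6,j=6): S=271.0706, (K−S)⁺=0.0000, hold=0.0000 ⇒ V=0.0000 continue  boundary S*=61.6186
step 5: (k=5,j=0): S=69.7149, (K−S)⁺=26.6351, hold=25.6503 ⇒ V=26.6351 exercise | (k=5,j=1): S=89.2389, (K−S)⁺=7.1111, hold=11.3477 ⇒ V=11.3477 continue | (k=5,j=2): S=114.2307, (K−S)⁺=0.0000, hold=3.0586 ⇒ V=3.0586 continue | (k=5,j=3): S=146.2215, (K−S)⁺=0.0000, hold=0.3643 ⇒ V=0.3643 continue | (k=5,j=4): S=187.1715, (K−S)⁺=0.0000, hold=0.0000 ⇒ V=0.0000 continue | (k=5,j=5): S=239.5897, (K−S)⁺=0.0000, hold=0.0000 ⇒ V=0.0000 continue  boundary S*=69.7149
step 4: (k=4,j=0): S=78.8751, (K−S)⁺=17.4749, hold=18.4843 ⇒ V=18.4843 continue | (k=4,j=1): S=100.9644, (K−S)⁺=0.0000, hold=6.9655 ⇒ V=6.9655 continue | (k=4,j=2): S=129.2400, (K−S)⁺=0.0000, hold=1.6418 ⇒ V=1.6418 continue | (k=4,j=3): S=165.4343, (K−S)⁺=0.0000, hold=0.1733 ⇒ V=0.1733 continue | (k=4,j=4): S=211.7649, (K−S)⁺=0.0000, hold=0.0000 ⇒ V=0.0000 continue  boundary S*=-
step 3: (k=3,j=0): S=89.2389, (K−S)⁺=7.1111, hold=12.3619 ⇒ V=12.3619 continue | (k=3,j=1): S=114.2307, (K−S)⁺=0.0000, hold=4.1549 ⇒ V=4.1549 continue | (k=3,j=2): S=146.2215, (K−S)⁺=0.0000, hold=0.8699 ⇒ V=0.8699 continue | (k=3,j=3): S=187.1715, (K−S)⁺=0.0000, hold=0.0825 ⇒ V=0.0825 continue  boundary S*=-
step 2: (k=2,j=0): S=100.9644, (K−S)⁺=0.0000, hold=8.0095 ⇒ V=8.0095 continue | (k=2,j=1): S=129.2400, (K−S)⁺=0.0000, hold=2.4223 ⇒ V=2.4223 continue | (k=2,j=2): S=165.4343, (K−S)⁺=0.0000, hold=0.4561 ⇒ V=0.4561 continue  boundary S*=-
step 1: (k=1,j=0): S=114.2307, (K−S)⁺=0.0000, hold=5.0513 ⇒ V=5.0513 continue | (k=1,j=1): S=146.2215, (K−S)⁺=0.0000, hold=1.3861 ⇒ V=1.3861 continue  boundary S*=-
step 0: (k=0,j=0): S=129.2400, (K−S)⁺=0.0000, hold=3.1132 ⇒ V=3.1132 continue  boundary S*=-

price = 3.1132
boundary = - - - - - 69.7149 61.6186 69.7149 78.8751
tree:
3.1132
5.0513 1.3861
8.0095 2.4223 0.4561
12.3619 4.1549 0.8699 0.0825
18.4843 6.9655 1.6418 0.1733 0.0000
26.6351 11.3477 3.0586 0.3643 0.0000 0.0000
34.7314 17.8180 5.6044 0.7658 0.0000 0.0000 0.0000
41.8875 26.6351 10.0468 1.6096 0.0000 0.0000 0.0000 0.0000
48.2126 34.7314 17.4749 3.3832 0.0000 0.0000 0.0000 0.0000 0.0000
53.8030 41.8875 26.6351 7.1111 0.0000 0.0000 0.0000 0.0000 0.0000 0.0000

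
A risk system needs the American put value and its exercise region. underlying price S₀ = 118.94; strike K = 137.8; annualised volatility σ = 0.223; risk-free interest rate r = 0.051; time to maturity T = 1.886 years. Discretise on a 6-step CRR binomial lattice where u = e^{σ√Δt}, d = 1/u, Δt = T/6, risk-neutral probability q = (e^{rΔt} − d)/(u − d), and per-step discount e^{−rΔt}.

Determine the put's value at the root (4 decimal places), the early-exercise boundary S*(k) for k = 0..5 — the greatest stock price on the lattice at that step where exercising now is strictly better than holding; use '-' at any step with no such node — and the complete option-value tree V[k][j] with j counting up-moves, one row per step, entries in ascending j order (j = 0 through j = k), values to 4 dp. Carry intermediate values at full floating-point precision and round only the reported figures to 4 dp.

Δt=0.31433, u=1.13318, d=0.88247, q=0.53324, disc=e^(-rΔt)=0.98410
k=6 terminal: V=max(K-S,0) → 81.6255 65.6667 45.1742 18.8600 0.0000 0.0000 0.0000
k=5: j=0 S=63.6557 intr=74.1443 cont=71.9528 V=74.1443[EX]; j=1 S=81.7398 intr=56.0602 cont=53.8687 V=56.0602[EX]; j=2 S=104.9615 intr=32.8385 cont=30.6471 V=32.8385[EX]; j=3 S=134.7802 intr=3.0198 cont=8.6630 V=8.6630[hold]; j=4 S=173.0701 intr=0.0000 cont=0.0000 V=0.0000[hold]; j=5 S=222.2380 intr=0.0000 cont=0.0000 V=0.0000[hold]  S*(5)=104.9615
k=4: j=0 S=72.1333 intr=65.6667 cont=63.4753 V=65.6667[EX]; j=1 S=92.6258 intr=45.1742 cont=42.9828 V=45.1742[EX]; j=2 S=118.9400 intr=18.8600 cont=19.6299 V=19.6299[hold]; j=3 S=152.7299 intr=0.0000 cont=3.9792 V=3.9792[hold]; j=4 S=196.1192 intr=0.0000 cont=0.0000 V=0.0000[hold]  S*(4)=92.6258
k=3: j=0 S=81.7398 intr=56.0602 cont=53.8687 V=56.0602[EX]; j=1 S=104.9615 intr=32.8385 cont=31.0511 V=32.8385[EX]; j=2 S=134.7802 intr=3.0198 cont=11.1048 V=11.1048[hold]; j=3 S=173.0701 intr=0.0000 cont=1.8278 V=1.8278[hold]  S*(3)=104.9615
k=2: j=0 S=92.6258 intr=45.1742 cont=42.9828 V=45.1742[EX]; j=1 S=118.9400 intr=18.8600 cont=20.9112 V=20.9112[hold]; j=2 S=152.7299 intr=0.0000 cont=6.0600 V=6.0600[hold]  S*(2)=92.6258
k=1: j=0 S=104.9615 intr=32.8385 cont=31.7235 V=32.8385[EX]; j=1 S=134.7802 intr=3.0198 cont=12.7853 V=12.7853[hold]  S*(1)=104.9615
k=0: j=0 S=118.9400 intr=18.8600 cont=21.7931 V=21.7931[hold]  S*(0)=-

price = 21.7931
boundary = - 104.9615 92.6258 104.9615 92.6258 104.9615
tree:
21.7931
32.8385 12.7853
45.1742 20.9112 6.0600
56.0602 32.8385 11.1048 1.8278
65.6667 45.1742 19.6299 3.9792 0.0000
74.1443 56.0602 32.8385 8.6630 0.0000 0.0000
81.6255 65.6667 45.1742 18.8600 0.0000 0.0000 0.0000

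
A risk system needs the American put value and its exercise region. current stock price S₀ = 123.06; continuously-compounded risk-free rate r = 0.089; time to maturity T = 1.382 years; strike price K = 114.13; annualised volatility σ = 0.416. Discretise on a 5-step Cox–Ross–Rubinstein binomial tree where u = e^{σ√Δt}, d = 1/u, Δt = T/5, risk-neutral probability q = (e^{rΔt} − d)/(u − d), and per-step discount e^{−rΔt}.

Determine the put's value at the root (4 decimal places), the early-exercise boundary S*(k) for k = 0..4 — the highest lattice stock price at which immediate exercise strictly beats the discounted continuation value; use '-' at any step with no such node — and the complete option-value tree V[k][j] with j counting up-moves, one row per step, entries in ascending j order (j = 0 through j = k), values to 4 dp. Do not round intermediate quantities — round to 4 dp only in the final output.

params: Δt=0.27640 u=1.24447 d=0.80356 q=0.50203 e^(-rΔt)=0.97570
t_5 payoffs: 72.9012 50.2790 15.2442 0.0000 0.0000 0.0000
t_4: node(4,0) S=51.3079 payoff=62.8221 vs cont=60.0488 → 62.8221 [stop]  node(4,1) S=79.4604 payoff=34.6696 vs cont=31.8963 → 34.6696 [stop]  node(4,2) S=123.0600 payoff=0.0000 vs cont=7.4068 → 7.4068 [wait]  node(4,3) S=190.5826 payoff=0.0000 vs cont=0.0000 → 0.0000 [wait]  node(4,4) S=295.1546 payoff=0.0000 vs cont=0.0000 → 0.0000 [wait]  ⇒ S*(4)=79.4604
t_3: node(3,0) S=63.8510 payoff=50.2790 vs cont=47.5057 → 50.2790 [stop]  node(3,1) S=98.8858 payoff=15.2442 vs cont=20.4731 → 20.4731 [wait]  node(3,2) S=153.1440 payoff=0.0000 vs cont=3.5988 → 3.5988 [wait]  node(3,3) S=237.1736 payoff=0.0000 vs cont=0.0000 → 0.0000 [wait]  ⇒ S*(3)=63.8510
t_2: node(2,0) S=79.4604 payoff=34.6696 vs cont=34.4576 → 34.6696 [stop]  node(2,1) S=123.0600 payoff=0.0000 vs cont=11.7101 → 11.7101 [wait]  node(2,2) S=190.5826 payoff=0.0000 vs cont=1.7486 → 1.7486 [wait]  ⇒ S*(2)=79.4604
t_1: node(1,0) S=98.8858 payoff=15.2442 vs cont=22.5810 → 22.5810 [wait]  node(1,1) S=153.1440 payoff=0.0000 vs cont=6.5461 → 6.5461 [wait]  ⇒ S*(1)=-
t_0: node(0,0) S=123.0600 payoff=0.0000 vs cont=14.1780 → 14.1780 [wait]  ⇒ S*(0)=-

price = 14.1780
boundary = - - 79.4604 63.8510 79.4604
tree:
14.1780
22.5810 6.5461
34.6696 11.7101 1.7486
50.2790 20.4731 3.5988 0.0000
62.8221 34.6696 7.4068 0.0000 0.0000
72.9012 50.2790 15.2442 0.0000 0.0000 0.0000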